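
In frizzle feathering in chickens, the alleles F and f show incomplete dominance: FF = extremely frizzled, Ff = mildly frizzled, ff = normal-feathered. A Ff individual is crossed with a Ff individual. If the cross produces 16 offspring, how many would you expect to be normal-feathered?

Punnett square for Ff × Ff:
Offspring genotypes: 1 FF, 2 Ff, 1 ff
Phenotype counts: 1 extremely frizzled, 2 mildly frizzled, 1 normal-feathered
normal-feathered: 1 out of 4 → fraction 1/4
Expected count = 1/4 × 16 = 4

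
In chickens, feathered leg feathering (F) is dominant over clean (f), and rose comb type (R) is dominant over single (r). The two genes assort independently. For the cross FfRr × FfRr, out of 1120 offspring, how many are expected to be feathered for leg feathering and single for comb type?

Dihybrid cross FfRr × FfRr — consider each gene separately:
leg feathering: Ff × Ff → 1 FF, 2 Ff, 1 ff → 3 F_ : 1 ff (out of 4)
comb type: Rr × Rr → 1 RR, 2 Rr, 1 rr → 3 R_ : 1 rr (out of 4)
Looking for: feathered (F_) and single (rr)
P(feathered) = 3/4, P(single) = 1/4
P(both) = 3/4 × 1/4 = 3/16
Expected count = 3/16 × 1120 = 210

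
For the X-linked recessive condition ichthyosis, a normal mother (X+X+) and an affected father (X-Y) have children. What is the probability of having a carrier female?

Cross: X+X+ × X-Y
Offspring: 2 X+X-, 2 X+Y
Probability of a carrier female: 2/4 = 1/2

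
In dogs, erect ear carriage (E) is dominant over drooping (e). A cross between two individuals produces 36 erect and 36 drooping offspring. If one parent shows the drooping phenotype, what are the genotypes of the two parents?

Observed offspring: 36 erect, 36 drooping
The observed ratio simplifies to 1:1. One parent shows drooping, so its genotype must be ee. A 1:1 offspring split requires the other parent to be heterozygous (Ee).
Parent genotypes: ee × Ee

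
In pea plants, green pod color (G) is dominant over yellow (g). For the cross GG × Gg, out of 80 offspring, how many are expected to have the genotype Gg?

Punnett square for GG × Gg:
Offspring genotypes: 2 GG, 2 Gg
Total offspring: 4
Count with target: 2
Probability: 2/4 = 1/2
Expected count = 1/2 × 80 = 40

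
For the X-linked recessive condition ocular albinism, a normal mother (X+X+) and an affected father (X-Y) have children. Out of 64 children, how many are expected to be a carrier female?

Cross: X+X+ × X-Y
Offspring: 2 X+X-, 2 X+Y
Probability of a carrier female: 2/4 = 1/2
Expected count = 1/2 × 64 = 32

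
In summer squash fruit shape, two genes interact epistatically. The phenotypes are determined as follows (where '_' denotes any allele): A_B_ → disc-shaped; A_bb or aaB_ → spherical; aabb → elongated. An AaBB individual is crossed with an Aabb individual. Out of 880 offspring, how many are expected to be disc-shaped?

Cross: AaBB × Aabb — consider each gene separately:
A gene: Aa × Aa → 1 AA, 2 Aa, 1 aa → 3 A_ : 1 aa (out of 4)
B gene: BB × bb → 4 Bb → 4 B_ (out of 4)
Genotype classes (out of 4 × 4 = 16): A_B_ = 3×4 = 12; aaB_ = 1×4 = 4
Apply the phenotype rules: A_B_ (12) → disc-shaped; aaB_ (4) → spherical
Phenotype counts (out of 16): 12 disc-shaped, 4 spherical
disc-shaped: 12 out of 16 → fraction 3/4
Expected count = 3/4 × 880 = 660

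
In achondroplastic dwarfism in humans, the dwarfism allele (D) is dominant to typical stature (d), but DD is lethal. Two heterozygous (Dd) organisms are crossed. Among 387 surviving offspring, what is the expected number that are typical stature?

Cross: Dd × Dd
Punnett square offspring (before lethality): 1 DD, 2 Dd, 1 dd
The DD genotype is lethal (embryos die); surviving offspring: 2 Dd, 1 dd
typical stature: 1 out of 3 → fraction 1/3
Expected count = 1/3 × 387 = 129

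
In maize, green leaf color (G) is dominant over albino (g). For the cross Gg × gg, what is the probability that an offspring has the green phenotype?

Punnett square for Gg × gg:
Offspring genotypes: 2 Gg, 2 gg
Total offspring: 4
Count with target: 2
Probability: 2/4 = 1/2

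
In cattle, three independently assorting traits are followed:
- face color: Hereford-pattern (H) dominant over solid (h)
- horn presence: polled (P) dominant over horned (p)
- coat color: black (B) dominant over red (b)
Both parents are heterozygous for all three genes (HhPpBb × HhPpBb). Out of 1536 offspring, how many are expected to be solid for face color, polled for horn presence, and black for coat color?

Trihybrid cross: HhPpBb × HhPpBb
Each trait segregates independently with a 3:1 phenotypic ratio, so each gene contributes 3/4 (dominant) or 1/4 (recessive).
Target: solid (face color), polled (horn presence), black (coat color)
Probability = product of independent per-trait probabilities
= 1/4 × 3/4 × 3/4 = 9/64
Expected count = 9/64 × 1536 = 216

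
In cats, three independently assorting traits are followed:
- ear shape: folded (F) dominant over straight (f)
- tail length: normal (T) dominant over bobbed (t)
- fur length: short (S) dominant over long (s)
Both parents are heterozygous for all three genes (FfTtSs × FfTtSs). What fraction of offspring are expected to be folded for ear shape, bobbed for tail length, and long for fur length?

Trihybrid cross: FfTtSs × FfTtSs
Each trait segregates independently with a 3:1 phenotypic ratio, so each gene contributes 3/4 (dominant) or 1/4 (recessive).
Target: folded (ear shape), bobbed (tail length), long (fur length)
Probability = product of independent per-trait probabilities
= 3/4 × 1/4 × 1/4 = 3/64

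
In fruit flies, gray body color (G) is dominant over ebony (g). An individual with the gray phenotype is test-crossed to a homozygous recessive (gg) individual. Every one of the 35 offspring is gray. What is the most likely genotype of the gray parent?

Test cross: ? × gg
All offspring are gray.
If the unknown parent were heterozygous (Gg), about half of 35 offspring would be ebony; none are. The unknown parent is most likely homozygous dominant (GG).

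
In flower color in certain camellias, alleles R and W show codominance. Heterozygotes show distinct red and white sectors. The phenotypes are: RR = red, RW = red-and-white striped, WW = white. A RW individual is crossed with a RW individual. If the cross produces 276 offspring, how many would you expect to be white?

Punnett square for RW × RW:
Offspring genotypes: 1 RR, 2 RW, 1 WW
Phenotype counts: 1 red, 2 red-and-white striped, 1 white
white: 1 out of 4 → fraction 1/4
Expected count = 1/4 × 276 = 69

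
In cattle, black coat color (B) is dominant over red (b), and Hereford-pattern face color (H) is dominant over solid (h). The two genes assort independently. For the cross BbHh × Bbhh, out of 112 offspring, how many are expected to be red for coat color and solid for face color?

Dihybrid cross BbHh × Bbhh — consider each gene separately:
coat color: Bb × Bb → 1 BB, 2 Bb, 1 bb → 3 B_ : 1 bb (out of 4)
face color: Hh × hh → 2 Hh, 2 hh → 2 H_ : 2 hh (out of 4)
Looking for: red (bb) and solid (hh)
P(red) = 1/4, P(solid) = 2/4
P(both) = 1/4 × 2/4 = 2/16 = 1/8
Expected count = 1/8 × 112 = 14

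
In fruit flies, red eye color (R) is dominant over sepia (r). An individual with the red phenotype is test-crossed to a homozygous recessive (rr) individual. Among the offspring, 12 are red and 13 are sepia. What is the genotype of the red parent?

Test cross: ? × rr
Offspring: 12 red, 13 sepia — approximately 1:1.
A 1:1 ratio in a test cross indicates the unknown parent is heterozygous (Rr).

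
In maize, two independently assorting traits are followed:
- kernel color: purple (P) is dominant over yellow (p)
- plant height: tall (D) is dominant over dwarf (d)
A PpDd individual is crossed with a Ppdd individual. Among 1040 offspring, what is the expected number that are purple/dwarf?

Dihybrid cross PpDd × Ppdd — consider each gene separately:
kernel color: Pp × Pp → 1 PP, 2 Pp, 1 pp → 3 P_ : 1 pp (out of 4)
plant height: Dd × dd → 2 Dd, 2 dd → 2 D_ : 2 dd (out of 4)
Combine (counts out of 4 × 4 = 16): purple/tall (P_D_) = 3×2 = 6; purple/dwarf (P_dd) = 3×2 = 6; yellow/tall (ppD_) = 1×2 = 2; yellow/dwarf (ppdd) = 1×2 = 2
Phenotype counts (out of 16): 6 purple/tall, 6 purple/dwarf, 2 yellow/tall, 2 yellow/dwarf
purple/dwarf: 6 out of 16 → fraction 3/8
Expected count = 3/8 × 1040 = 390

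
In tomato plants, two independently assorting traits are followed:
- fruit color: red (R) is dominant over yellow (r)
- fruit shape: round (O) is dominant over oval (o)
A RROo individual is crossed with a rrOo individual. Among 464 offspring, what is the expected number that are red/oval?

Dihybrid cross RROo × rrOo — consider each gene separately:
fruit color: RR × rr → 4 Rr → 4 R_ (out of 4)
fruit shape: Oo × Oo → 1 OO, 2 Oo, 1 oo → 3 O_ : 1 oo (out of 4)
Combine (counts out of 4 × 4 = 16): red/round (R_O_) = 4×3 = 12; red/oval (R_oo) = 4×1 = 4
Phenotype counts (out of 16): 12 red/round, 4 red/oval
red/oval: 4 out of 16 → fraction 1/4
Expected count = 1/4 × 464 = 116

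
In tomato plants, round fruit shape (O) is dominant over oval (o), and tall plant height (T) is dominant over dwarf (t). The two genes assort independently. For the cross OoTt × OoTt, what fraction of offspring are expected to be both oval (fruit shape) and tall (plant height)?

Dihybrid cross OoTt × OoTt — consider each gene separately:
fruit shape: Oo × Oo → 1 OO, 2 Oo, 1 oo → 3 O_ : 1 oo (out of 4)
plant height: Tt × Tt → 1 TT, 2 Tt, 1 tt → 3 T_ : 1 tt (out of 4)
Looking for: oval (oo) and tall (T_)
P(oval) = 1/4, P(tall) = 3/4
P(both) = 1/4 × 3/4 = 3/16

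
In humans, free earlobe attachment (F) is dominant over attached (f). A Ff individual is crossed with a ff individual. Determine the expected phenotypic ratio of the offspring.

Punnett square for Ff × ff:
Offspring genotypes: 2 Ff, 2 ff
free: 2, attached: 2
Ratio: 1:1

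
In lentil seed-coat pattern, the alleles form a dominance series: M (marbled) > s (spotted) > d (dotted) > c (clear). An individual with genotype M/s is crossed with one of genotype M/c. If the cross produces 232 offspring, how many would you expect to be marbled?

Cross: M/s × M/c
Allele dominance: M > s > d > c
Offspring genotypes: 1 M/M, 1 M/c, 1 M/s, 1 s/c
Phenotype counts: 3 marbled, 1 spotted
marbled: 3 out of 4 → fraction 3/4
Expected count = 3/4 × 232 = 174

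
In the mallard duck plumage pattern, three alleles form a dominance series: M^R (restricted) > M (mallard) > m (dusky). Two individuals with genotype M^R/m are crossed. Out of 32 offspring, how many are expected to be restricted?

Cross: M^R/m × M^R/m
Allele dominance: M^R > M > m
Offspring genotypes: 1 M^R/M^R, 2 M^R/m, 1 m/m
Phenotype counts: 3 restricted, 1 dusky
restricted: 3 out of 4 → fraction 3/4
Expected count = 3/4 × 32 = 24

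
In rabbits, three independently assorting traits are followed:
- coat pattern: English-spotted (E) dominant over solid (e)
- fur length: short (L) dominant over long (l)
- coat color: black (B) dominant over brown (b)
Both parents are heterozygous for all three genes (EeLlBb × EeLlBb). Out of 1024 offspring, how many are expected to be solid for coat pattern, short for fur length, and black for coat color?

Trihybrid cross: EeLlBb × EeLlBb
Each trait segregates independently with a 3:1 phenotypic ratio, so each gene contributes 3/4 (dominant) or 1/4 (recessive).
Target: solid (coat pattern), short (fur length), black (coat color)
Probability = product of independent per-trait probabilities
= 1/4 × 3/4 × 3/4 = 9/64
Expected count = 9/64 × 1024 = 144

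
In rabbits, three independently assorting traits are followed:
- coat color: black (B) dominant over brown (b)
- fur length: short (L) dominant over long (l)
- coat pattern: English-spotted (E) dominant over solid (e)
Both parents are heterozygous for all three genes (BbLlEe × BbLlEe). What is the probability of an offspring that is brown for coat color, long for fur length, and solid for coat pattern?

Trihybrid cross: BbLlEe × BbLlEe
Each trait segregates independently with a 3:1 phenotypic ratio, so each gene contributes 3/4 (dominant) or 1/4 (recessive).
Target: brown (coat color), long (fur length), solid (coat pattern)
Probability = product of independent per-trait probabilities
= 1/4 × 1/4 × 1/4 = 1/64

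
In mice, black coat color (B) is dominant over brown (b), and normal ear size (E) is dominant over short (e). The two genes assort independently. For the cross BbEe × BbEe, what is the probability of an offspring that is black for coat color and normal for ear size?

Dihybrid cross BbEe × BbEe — consider each gene separately:
coat color: Bb × Bb → 1 BB, 2 Bb, 1 bb → 3 B_ : 1 bb (out of 4)
ear size: Ee × Ee → 1 EE, 2 Ee, 1 ee → 3 E_ : 1 ee (out of 4)
Looking for: black (B_) and normal (E_)
P(black) = 3/4, P(normal) = 3/4
P(both) = 3/4 × 3/4 = 9/16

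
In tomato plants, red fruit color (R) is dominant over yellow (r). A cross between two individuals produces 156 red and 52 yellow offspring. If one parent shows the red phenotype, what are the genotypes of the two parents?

Observed offspring: 156 red, 52 yellow
The observed ratio simplifies to 3:1. Yellow (rr) offspring appear, so each parent must contribute one r allele. The parent stated to show red carries R, so it is Rr. The other parent is then either Rr or rr: Rr × rr would give a 1:1 split, whereas Rr × Rr gives 3:1 — matching the data. So both parents are heterozygous (Rr × Rr).
Parent genotypes: Rr × Rr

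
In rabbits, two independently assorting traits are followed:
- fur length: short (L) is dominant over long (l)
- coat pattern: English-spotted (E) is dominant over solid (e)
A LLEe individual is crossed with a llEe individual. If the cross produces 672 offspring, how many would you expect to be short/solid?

Dihybrid cross LLEe × llEe — consider each gene separately:
fur length: LL × ll → 4 Ll → 4 L_ (out of 4)
coat pattern: Ee × Ee → 1 EE, 2 Ee, 1 ee → 3 E_ : 1 ee (out of 4)
Combine (counts out of 4 × 4 = 16): short/English-spotted (L_E_) = 4×3 = 12; short/solid (L_ee) = 4×1 = 4
Phenotype counts (out of 16): 12 short/English-spotted, 4 short/solid
short/solid: 4 out of 16 → fraction 1/4
Expected count = 1/4 × 672 = 168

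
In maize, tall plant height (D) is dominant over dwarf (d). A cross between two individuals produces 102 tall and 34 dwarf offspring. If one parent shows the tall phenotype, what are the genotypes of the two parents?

Observed offspring: 102 tall, 34 dwarf
The observed ratio simplifies to 3:1. Dwarf (dd) offspring appear, so each parent must contribute one d allele. The parent stated to show tall carries D, so it is Dd. The other parent is then either Dd or dd: Dd × dd would give a 1:1 split, whereas Dd × Dd gives 3:1 — matching the data. So both parents are heterozygous (Dd × Dd).
Parent genotypes: Dd × Dd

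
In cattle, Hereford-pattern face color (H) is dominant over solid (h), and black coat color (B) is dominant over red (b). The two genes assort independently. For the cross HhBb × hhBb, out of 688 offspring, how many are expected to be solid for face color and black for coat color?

Dihybrid cross HhBb × hhBb — consider each gene separately:
face color: Hh × hh → 2 Hh, 2 hh → 2 H_ : 2 hh (out of 4)
coat color: Bb × Bb → 1 BB, 2 Bb, 1 bb → 3 B_ : 1 bb (out of 4)
Looking for: solid (hh) and black (B_)
P(solid) = 2/4, P(black) = 3/4
P(both) = 2/4 × 3/4 = 6/16 = 3/8
Expected count = 3/8 × 688 = 258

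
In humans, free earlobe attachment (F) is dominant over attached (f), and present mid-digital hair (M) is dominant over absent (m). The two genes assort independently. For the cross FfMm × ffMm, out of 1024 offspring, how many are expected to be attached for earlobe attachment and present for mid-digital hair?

Dihybrid cross FfMm × ffMm — consider each gene separately:
earlobe attachment: Ff × ff → 2 Ff, 2 ff → 2 F_ : 2 ff (out of 4)
mid-digital hair: Mm × Mm → 1 MM, 2 Mm, 1 mm → 3 M_ : 1 mm (out of 4)
Looking for: attached (ff) and present (M_)
P(attached) = 2/4, P(present) = 3/4
P(both) = 2/4 × 3/4 = 6/16 = 3/8
Expected count = 3/8 × 1024 = 384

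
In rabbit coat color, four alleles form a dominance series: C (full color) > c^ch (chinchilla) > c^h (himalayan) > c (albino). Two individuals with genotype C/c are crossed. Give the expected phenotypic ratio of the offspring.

Cross: C/c × C/c
Allele dominance: C > c^ch > c^h > c
Offspring genotypes: 1 C/C, 2 C/c, 1 c/c
Phenotype counts: 3 full color, 1 albino
Ratio: 3 full color : 1 albino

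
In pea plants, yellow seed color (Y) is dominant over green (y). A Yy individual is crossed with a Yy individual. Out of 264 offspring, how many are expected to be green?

Punnett square for Yy × Yy:
Offspring genotypes: 1 YY, 2 Yy, 1 yy
yellow: 3, green: 1
green: 1 out of 4 → fraction 1/4
Expected count = 1/4 × 264 = 66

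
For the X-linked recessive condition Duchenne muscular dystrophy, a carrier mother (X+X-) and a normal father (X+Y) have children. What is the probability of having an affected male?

Cross: X+X- × X+Y
Offspring: 1 X+X+, 1 X+Y, 1 X+X-, 1 X-Y
Probability of an affected male: 1/4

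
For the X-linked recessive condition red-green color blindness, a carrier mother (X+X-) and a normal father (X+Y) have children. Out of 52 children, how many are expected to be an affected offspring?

Cross: X+X- × X+Y
Offspring: 1 X+X+, 1 X+Y, 1 X+X-, 1 X-Y
Probability of an affected offspring: 1/4
Expected count = 1/4 × 52 = 13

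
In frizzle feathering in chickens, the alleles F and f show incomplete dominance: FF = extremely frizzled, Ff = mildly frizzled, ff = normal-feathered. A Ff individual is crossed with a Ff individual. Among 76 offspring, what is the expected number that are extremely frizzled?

Punnett square for Ff × Ff:
Offspring genotypes: 1 FF, 2 Ff, 1 ff
Phenotype counts: 1 extremely frizzled, 2 mildly frizzled, 1 normal-feathered
extremely frizzled: 1 out of 4 → fraction 1/4
Expected count = 1/4 × 76 = 19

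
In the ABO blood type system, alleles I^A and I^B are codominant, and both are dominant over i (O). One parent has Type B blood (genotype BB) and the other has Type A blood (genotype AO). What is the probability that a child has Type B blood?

Cross: BB × AO
Possible offspring genotypes: 2 AB, 2 BO
Blood type counts: 2 Type AB, 2 Type B
Probability of Type B: 2/4 = 1/2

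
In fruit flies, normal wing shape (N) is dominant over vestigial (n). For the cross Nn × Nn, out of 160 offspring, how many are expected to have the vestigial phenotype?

Punnett square for Nn × Nn:
Offspring genotypes: 1 NN, 2 Nn, 1 nn
Total offspring: 4
Count with target: 1
Probability: 1/4
Expected count = 1/4 × 160 = 40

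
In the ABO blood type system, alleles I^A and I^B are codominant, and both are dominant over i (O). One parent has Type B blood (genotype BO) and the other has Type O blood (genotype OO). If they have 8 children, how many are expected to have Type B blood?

Cross: BO × OO
Possible offspring genotypes: 2 BO, 2 OO
Blood type counts: 2 Type B, 2 Type O
Probability of Type B: 2/4 = 1/2
Expected count = 1/2 × 8 = 4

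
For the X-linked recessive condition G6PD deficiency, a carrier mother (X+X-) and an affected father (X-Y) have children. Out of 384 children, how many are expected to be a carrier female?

Cross: X+X- × X-Y
Offspring: 1 X+X-, 1 X+Y, 1 X-X-, 1 X-Y
Probability of a carrier female: 1/4
Expected count = 1/4 × 384 = 96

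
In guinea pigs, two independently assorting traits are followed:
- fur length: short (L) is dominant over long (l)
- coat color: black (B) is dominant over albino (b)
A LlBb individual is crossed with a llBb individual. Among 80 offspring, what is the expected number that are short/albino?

Dihybrid cross LlBb × llBb — consider each gene separately:
fur length: Ll × ll → 2 Ll, 2 ll → 2 L_ : 2 ll (out of 4)
coat color: Bb × Bb → 1 BB, 2 Bb, 1 bb → 3 B_ : 1 bb (out of 4)
Combine (counts out of 4 × 4 = 16): short/black (L_B_) = 2×3 = 6; short/albino (L_bb) = 2×1 = 2; long/black (llB_) = 2×3 = 6; long/albino (llbb) = 2×1 = 2
Phenotype counts (out of 16): 6 short/black, 2 short/albino, 6 long/black, 2 long/albino
short/albino: 2 out of 16 → fraction 1/8
Expected count = 1/8 × 80 = 10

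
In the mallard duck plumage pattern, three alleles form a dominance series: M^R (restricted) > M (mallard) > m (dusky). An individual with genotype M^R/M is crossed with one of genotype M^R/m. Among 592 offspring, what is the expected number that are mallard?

Cross: M^R/M × M^R/m
Allele dominance: M^R > M > m
Offspring genotypes: 1 M^R/M^R, 1 M^R/m, 1 M^R/M, 1 M/m
Phenotype counts: 3 restricted, 1 mallard
mallard: 1 out of 4 → fraction 1/4
Expected count = 1/4 × 592 = 148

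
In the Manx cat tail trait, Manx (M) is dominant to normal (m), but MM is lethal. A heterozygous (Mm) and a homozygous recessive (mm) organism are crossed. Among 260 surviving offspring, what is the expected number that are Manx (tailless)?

Cross: Mm × mm
Punnett square offspring (before lethality): 2 Mm, 2 mm
No MM offspring are produced in this cross.
Manx (tailless): 2 out of 4 → fraction 1/2
Expected count = 1/2 × 260 = 130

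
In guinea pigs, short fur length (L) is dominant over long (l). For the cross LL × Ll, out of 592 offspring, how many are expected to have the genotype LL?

Punnett square for LL × Ll:
Offspring genotypes: 2 LL, 2 Ll
Total offspring: 4
Count with target: 2
Probability: 2/4 = 1/2
Expected count = 1/2 × 592 = 296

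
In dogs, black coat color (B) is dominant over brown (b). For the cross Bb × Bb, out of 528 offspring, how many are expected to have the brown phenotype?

Punnett square for Bb × Bb:
Offspring genotypes: 1 BB, 2 Bb, 1 bb
Total offspring: 4
Count with target: 1
Probability: 1/4
Expected count = 1/4 × 528 = 132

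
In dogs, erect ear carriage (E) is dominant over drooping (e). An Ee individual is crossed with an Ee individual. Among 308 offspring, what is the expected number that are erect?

Punnett square for Ee × Ee:
Offspring genotypes: 1 EE, 2 Ee, 1 ee
erect: 3, drooping: 1
erect: 3 out of 4 → fraction 3/4
Expected count = 3/4 × 308 = 231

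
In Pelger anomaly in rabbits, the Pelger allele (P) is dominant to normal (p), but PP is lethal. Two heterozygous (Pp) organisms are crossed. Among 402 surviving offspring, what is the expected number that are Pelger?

Cross: Pp × Pp
Punnett square offspring (before lethality): 1 PP, 2 Pp, 1 pp
The PP genotype is lethal (embryos die); surviving offspring: 2 Pp, 1 pp
Pelger: 2 out of 3 → fraction 2/3
Expected count = 2/3 × 402 = 268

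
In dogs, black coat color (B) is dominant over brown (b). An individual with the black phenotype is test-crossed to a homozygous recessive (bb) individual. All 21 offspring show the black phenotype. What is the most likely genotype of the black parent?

Test cross: ? × bb
All offspring are black.
If the unknown parent were heterozygous (Bb), about half of 21 offspring would be brown; none are. The unknown parent is most likely homozygous dominant (BB).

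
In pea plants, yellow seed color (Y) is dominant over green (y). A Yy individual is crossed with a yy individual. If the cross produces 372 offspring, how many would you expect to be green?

Punnett square for Yy × yy:
Offspring genotypes: 2 Yy, 2 yy
yellow: 2, green: 2
green: 2 out of 4 → fraction 1/2
Expected count = 1/2 × 372 = 186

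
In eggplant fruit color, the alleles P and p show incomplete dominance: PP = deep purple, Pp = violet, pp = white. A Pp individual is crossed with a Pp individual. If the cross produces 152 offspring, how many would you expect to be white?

Punnett square for Pp × Pp:
Offspring genotypes: 1 PP, 2 Pp, 1 pp
Phenotype counts: 1 deep purple, 2 violet, 1 white
white: 1 out of 4 → fraction 1/4
Expected count = 1/4 × 152 = 38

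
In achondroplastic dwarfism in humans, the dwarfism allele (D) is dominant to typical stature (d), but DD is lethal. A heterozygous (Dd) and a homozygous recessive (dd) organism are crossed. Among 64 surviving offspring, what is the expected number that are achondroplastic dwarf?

Cross: Dd × dd
Punnett square offspring (before lethality): 2 Dd, 2 dd
No DD offspring are produced in this cross.
achondroplastic dwarf: 2 out of 4 → fraction 1/2
Expected count = 1/2 × 64 = 32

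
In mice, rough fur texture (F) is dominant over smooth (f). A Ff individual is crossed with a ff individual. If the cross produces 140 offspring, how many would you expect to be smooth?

Punnett square for Ff × ff:
Offspring genotypes: 2 Ff, 2 ff
rough: 2, smooth: 2
smooth: 2 out of 4 → fraction 1/2
Expected count = 1/2 × 140 = 70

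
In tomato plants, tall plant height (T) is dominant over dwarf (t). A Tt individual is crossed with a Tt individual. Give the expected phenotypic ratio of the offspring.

Punnett square for Tt × Tt:
Offspring genotypes: 1 TT, 2 Tt, 1 tt
tall: 3, dwarf: 1
Ratio: 3:1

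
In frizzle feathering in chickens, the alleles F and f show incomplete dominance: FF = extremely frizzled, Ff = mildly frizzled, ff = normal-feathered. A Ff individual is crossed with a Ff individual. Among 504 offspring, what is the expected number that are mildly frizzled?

Punnett square for Ff × Ff:
Offspring genotypes: 1 FF, 2 Ff, 1 ff
Phenotype counts: 1 extremely frizzled, 2 mildly frizzled, 1 normal-feathered
mildly frizzled: 2 out of 4 → fraction 1/2
Expected count = 1/2 × 504 = 252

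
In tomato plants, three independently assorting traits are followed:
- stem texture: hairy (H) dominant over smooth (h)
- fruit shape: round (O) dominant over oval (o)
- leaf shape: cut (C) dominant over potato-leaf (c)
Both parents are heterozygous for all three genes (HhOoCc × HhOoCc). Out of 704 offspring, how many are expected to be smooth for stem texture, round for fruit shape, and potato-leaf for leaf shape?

Trihybrid cross: HhOoCc × HhOoCc
Each trait segregates independently with a 3:1 phenotypic ratio, so each gene contributes 3/4 (dominant) or 1/4 (recessive).
Target: smooth (stem texture), round (fruit shape), potato-leaf (leaf shape)
Probability = product of independent per-trait probabilities
= 1/4 × 3/4 × 1/4 = 3/64
Expected count = 3/64 × 704 = 33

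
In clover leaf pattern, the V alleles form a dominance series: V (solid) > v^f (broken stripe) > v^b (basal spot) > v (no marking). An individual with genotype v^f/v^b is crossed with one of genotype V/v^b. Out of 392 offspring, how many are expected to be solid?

Cross: v^f/v^b × V/v^b
Allele dominance: V > v^f > v^b > v
Offspring genotypes: 1 V/v^f, 1 v^f/v^b, 1 V/v^b, 1 v^b/v^b
Phenotype counts: 2 solid, 1 broken stripe, 1 basal spot
solid: 2 out of 4 → fraction 1/2
Expected count = 1/2 × 392 = 196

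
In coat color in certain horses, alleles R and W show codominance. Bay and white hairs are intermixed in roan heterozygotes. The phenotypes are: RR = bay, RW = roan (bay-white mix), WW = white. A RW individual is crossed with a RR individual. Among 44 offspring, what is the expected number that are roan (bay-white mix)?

Punnett square for RW × RR:
Offspring genotypes: 2 RR, 2 RW
Phenotype counts: 2 bay, 2 roan (bay-white mix)
roan (bay-white mix): 2 out of 4 → fraction 1/2
Expected count = 1/2 × 44 = 22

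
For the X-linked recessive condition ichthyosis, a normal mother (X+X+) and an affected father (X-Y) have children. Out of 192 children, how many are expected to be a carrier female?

Cross: X+X+ × X-Y
Offspring: 2 X+X-, 2 X+Y
Probability of a carrier female: 2/4 = 1/2
Expected count = 1/2 × 192 = 96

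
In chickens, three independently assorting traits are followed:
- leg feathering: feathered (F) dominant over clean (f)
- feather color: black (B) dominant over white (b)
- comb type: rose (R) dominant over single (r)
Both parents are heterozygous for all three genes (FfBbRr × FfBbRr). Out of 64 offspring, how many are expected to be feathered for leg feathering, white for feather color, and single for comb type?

Trihybrid cross: FfBbRr × FfBbRr
Each trait segregates independently with a 3:1 phenotypic ratio, so each gene contributes 3/4 (dominant) or 1/4 (recessive).
Target: feathered (leg feathering), white (feather color), single (comb type)
Probability = product of independent per-trait probabilities
= 3/4 × 1/4 × 1/4 = 3/64
Expected count = 3/64 × 64 = 3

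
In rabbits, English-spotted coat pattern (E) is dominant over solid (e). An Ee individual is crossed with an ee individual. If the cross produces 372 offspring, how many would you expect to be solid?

Punnett square for Ee × ee:
Offspring genotypes: 2 Ee, 2 ee
English-spotted: 2, solid: 2
solid: 2 out of 4 → fraction 1/2
Expected count = 1/2 × 372 = 186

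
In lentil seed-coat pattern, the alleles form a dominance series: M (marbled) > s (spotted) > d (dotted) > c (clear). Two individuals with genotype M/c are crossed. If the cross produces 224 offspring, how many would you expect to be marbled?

Cross: M/c × M/c
Allele dominance: M > s > d > c
Offspring genotypes: 1 M/M, 2 M/c, 1 c/c
Phenotype counts: 3 marbled, 1 clear
marbled: 3 out of 4 → fraction 3/4
Expected count = 3/4 × 224 = 168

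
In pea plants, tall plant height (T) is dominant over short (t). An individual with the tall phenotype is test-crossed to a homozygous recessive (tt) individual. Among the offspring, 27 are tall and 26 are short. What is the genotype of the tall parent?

Test cross: ? × tt
Offspring: 27 tall, 26 short — approximately 1:1.
A 1:1 ratio in a test cross indicates the unknown parent is heterozygous (Tt).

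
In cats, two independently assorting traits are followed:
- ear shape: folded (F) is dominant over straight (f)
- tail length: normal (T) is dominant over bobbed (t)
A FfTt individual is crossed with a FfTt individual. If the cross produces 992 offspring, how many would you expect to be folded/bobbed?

Dihybrid cross FfTt × FfTt — consider each gene separately:
ear shape: Ff × Ff → 1 FF, 2 Ff, 1 ff → 3 F_ : 1 ff (out of 4)
tail length: Tt × Tt → 1 TT, 2 Tt, 1 tt → 3 T_ : 1 tt (out of 4)
Combine (counts out of 4 × 4 = 16): folded/normal (F_T_) = 3×3 = 9; folded/bobbed (F_tt) = 3×1 = 3; straight/normal (ffT_) = 1×3 = 3; straight/bobbed (fftt) = 1×1 = 1
Phenotype counts (out of 16): 9 folded/normal, 3 folded/bobbed, 3 straight/normal, 1 straight/bobbed
folded/bobbed: 3 out of 16 → fraction 3/16
Expected count = 3/16 × 992 = 186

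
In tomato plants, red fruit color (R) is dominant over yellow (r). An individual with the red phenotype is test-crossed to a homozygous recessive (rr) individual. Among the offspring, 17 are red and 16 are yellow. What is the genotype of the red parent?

Test cross: ? × rr
Offspring: 17 red, 16 yellow — approximately 1:1.
A 1:1 ratio in a test cross indicates the unknown parent is heterozygous (Rr).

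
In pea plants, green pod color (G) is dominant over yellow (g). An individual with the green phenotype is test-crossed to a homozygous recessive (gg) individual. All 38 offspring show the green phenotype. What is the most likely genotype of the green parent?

Test cross: ? × gg
All offspring are green.
If the unknown parent were heterozygous (Gg), about half of 38 offspring would be yellow; none are. The unknown parent is most likely homozygous dominant (GG).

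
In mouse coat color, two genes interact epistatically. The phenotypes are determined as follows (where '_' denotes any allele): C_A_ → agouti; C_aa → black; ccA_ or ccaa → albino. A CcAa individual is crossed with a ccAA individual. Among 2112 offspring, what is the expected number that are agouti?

Cross: CcAa × ccAA — consider each gene separately:
C gene: Cc × cc → 2 Cc, 2 cc → 2 C_ : 2 cc (out of 4)
A gene: Aa × AA → 2 AA, 2 Aa → 4 A_ (out of 4)
Genotype classes (out of 4 × 4 = 16): C_A_ = 2×4 = 8; ccA_ = 2×4 = 8
Apply the phenotype rules: C_A_ (8) → agouti; ccA_ (8) → albino
Phenotype counts (out of 16): 8 agouti, 8 albino
agouti: 8 out of 16 → fraction 1/2
Expected count = 1/2 × 2112 = 1056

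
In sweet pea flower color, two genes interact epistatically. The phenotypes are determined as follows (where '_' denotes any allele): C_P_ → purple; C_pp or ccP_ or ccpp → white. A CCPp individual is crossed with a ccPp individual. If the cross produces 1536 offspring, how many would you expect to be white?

Cross: CCPp × ccPp — consider each gene separately:
C gene: CC × cc → 4 Cc → 4 C_ (out of 4)
P gene: Pp × Pp → 1 PP, 2 Pp, 1 pp → 3 P_ : 1 pp (out of 4)
Genotype classes (out of 4 × 4 = 16): C_P_ = 4×3 = 12; C_pp = 4×1 = 4
Apply the phenotype rules: C_P_ (12) → purple; C_pp (4) → white
Phenotype counts (out of 16): 12 purple, 4 white
white: 4 out of 16 → fraction 1/4
Expected count = 1/4 × 1536 = 384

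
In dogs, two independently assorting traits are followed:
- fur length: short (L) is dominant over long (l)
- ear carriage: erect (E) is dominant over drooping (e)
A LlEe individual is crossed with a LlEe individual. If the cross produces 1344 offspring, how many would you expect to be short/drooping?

Dihybrid cross LlEe × LlEe — consider each gene separately:
fur length: Ll × Ll → 1 LL, 2 Ll, 1 ll → 3 L_ : 1 ll (out of 4)
ear carriage: Ee × Ee → 1 EE, 2 Ee, 1 ee → 3 E_ : 1 ee (out of 4)
Combine (counts out of 4 × 4 = 16): short/erect (L_E_) = 3×3 = 9; short/drooping (L_ee) = 3×1 = 3; long/erect (llE_) = 1×3 = 3; long/drooping (llee) = 1×1 = 1
Phenotype counts (out of 16): 9 short/erect, 3 short/drooping, 3 long/erect, 1 long/drooping
short/drooping: 3 out of 16 → fraction 3/16
Expected count = 3/16 × 1344 = 252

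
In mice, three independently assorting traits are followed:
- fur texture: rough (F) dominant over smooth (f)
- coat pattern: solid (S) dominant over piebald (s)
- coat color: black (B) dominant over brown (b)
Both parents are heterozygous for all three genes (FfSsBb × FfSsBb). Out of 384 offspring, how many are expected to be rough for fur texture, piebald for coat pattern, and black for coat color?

Trihybrid cross: FfSsBb × FfSsBb
Each trait segregates independently with a 3:1 phenotypic ratio, so each gene contributes 3/4 (dominant) or 1/4 (recessive).
Target: rough (fur texture), piebald (coat pattern), black (coat color)
Probability = product of independent per-trait probabilities
= 3/4 × 1/4 × 3/4 = 9/64
Expected count = 9/64 × 384 = 54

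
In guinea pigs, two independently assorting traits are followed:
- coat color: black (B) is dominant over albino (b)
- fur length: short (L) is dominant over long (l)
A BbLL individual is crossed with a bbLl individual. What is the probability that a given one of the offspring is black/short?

Dihybrid cross BbLL × bbLl — consider each gene separately:
coat color: Bb × bb → 2 Bb, 2 bb → 2 B_ : 2 bb (out of 4)
fur length: LL × Ll → 2 LL, 2 Ll → 4 L_ (out of 4)
Combine (counts out of 4 × 4 = 16): black/short (B_L_) = 2×4 = 8; albino/short (bbL_) = 2×4 = 8
Phenotype counts (out of 16): 8 black/short, 8 albino/short
black/short: 8 out of 16
Probability: 8/16 = 1/2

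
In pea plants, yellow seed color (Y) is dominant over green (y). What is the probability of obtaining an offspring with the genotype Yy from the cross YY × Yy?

Punnett square for YY × Yy:
Offspring genotypes: 2 YY, 2 Yy
Total offspring: 4
Count with target: 2
Probability: 2/4 = 1/2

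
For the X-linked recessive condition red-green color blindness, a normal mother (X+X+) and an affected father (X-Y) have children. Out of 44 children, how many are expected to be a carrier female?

Cross: X+X+ × X-Y
Offspring: 2 X+X-, 2 X+Y
Probability of a carrier female: 2/4 = 1/2
Expected count = 1/2 × 44 = 22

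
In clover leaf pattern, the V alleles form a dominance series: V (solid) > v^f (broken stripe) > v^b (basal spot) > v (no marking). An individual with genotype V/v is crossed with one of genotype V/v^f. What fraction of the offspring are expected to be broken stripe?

Cross: V/v × V/v^f
Allele dominance: V > v^f > v^b > v
Offspring genotypes: 1 V/V, 1 V/v^f, 1 V/v, 1 v^f/v
Phenotype counts: 3 solid, 1 broken stripe
broken stripe: 1 out of 4
Probability: 1/4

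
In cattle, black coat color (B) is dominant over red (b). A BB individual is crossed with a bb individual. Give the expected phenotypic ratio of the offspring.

Punnett square for BB × bb:
Offspring genotypes: 4 Bb
black: 4, red: 0
Ratio: all black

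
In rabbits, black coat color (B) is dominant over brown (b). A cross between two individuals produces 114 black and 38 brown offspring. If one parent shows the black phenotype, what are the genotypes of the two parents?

Observed offspring: 114 black, 38 brown
The observed ratio simplifies to 3:1. Brown (bb) offspring appear, so each parent must contribute one b allele. The parent stated to show black carries B, so it is Bb. The other parent is then either Bb or bb: Bb × bb would give a 1:1 split, whereas Bb × Bb gives 3:1 — matching the data. So both parents are heterozygous (Bb × Bb).
Parent genotypes: Bb × Bb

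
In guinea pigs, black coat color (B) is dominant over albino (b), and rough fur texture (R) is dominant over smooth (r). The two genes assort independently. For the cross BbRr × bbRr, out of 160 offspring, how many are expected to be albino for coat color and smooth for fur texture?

Dihybrid cross BbRr × bbRr — consider each gene separately:
coat color: Bb × bb → 2 Bb, 2 bb → 2 B_ : 2 bb (out of 4)
fur texture: Rr × Rr → 1 RR, 2 Rr, 1 rr → 3 R_ : 1 rr (out of 4)
Looking for: albino (bb) and smooth (rr)
P(albino) = 2/4, P(smooth) = 1/4
P(both) = 2/4 × 1/4 = 2/16 = 1/8
Expected count = 1/8 × 160 = 20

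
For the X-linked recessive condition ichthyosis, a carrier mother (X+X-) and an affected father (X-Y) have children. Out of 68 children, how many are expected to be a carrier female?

Cross: X+X- × X-Y
Offspring: 1 X+X-, 1 X+Y, 1 X-X-, 1 X-Y
Probability of a carrier female: 1/4
Expected count = 1/4 × 68 = 17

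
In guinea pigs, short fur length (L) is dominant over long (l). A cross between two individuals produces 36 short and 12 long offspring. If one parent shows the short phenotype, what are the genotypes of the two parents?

Observed offspring: 36 short, 12 long
The observed ratio simplifies to 3:1. Long (ll) offspring appear, so each parent must contribute one l allele. The parent stated to show short carries L, so it is Ll. The other parent is then either Ll or ll: Ll × ll would give a 1:1 split, whereas Ll × Ll gives 3:1 — matching the data. So both parents are heterozygous (Ll × Ll).
Parent genotypes: Ll × Ll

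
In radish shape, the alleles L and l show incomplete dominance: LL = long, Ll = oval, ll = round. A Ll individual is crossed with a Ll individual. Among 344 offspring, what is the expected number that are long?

Punnett square for Ll × Ll:
Offspring genotypes: 1 LL, 2 Ll, 1 ll
Phenotype counts: 1 long, 2 oval, 1 round
long: 1 out of 4 → fraction 1/4
Expected count = 1/4 × 344 = 86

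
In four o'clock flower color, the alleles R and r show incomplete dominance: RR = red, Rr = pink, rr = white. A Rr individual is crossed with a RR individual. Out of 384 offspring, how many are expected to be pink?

Punnett square for Rr × RR:
Offspring genotypes: 2 RR, 2 Rr
Phenotype counts: 2 red, 2 pink
pink: 2 out of 4 → fraction 1/2
Expected count = 1/2 × 384 = 192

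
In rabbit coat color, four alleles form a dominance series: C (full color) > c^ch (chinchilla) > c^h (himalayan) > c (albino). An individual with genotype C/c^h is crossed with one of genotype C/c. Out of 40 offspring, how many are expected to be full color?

Cross: C/c^h × C/c
Allele dominance: C > c^ch > c^h > c
Offspring genotypes: 1 C/C, 1 C/c, 1 C/c^h, 1 c^h/c
Phenotype counts: 3 full color, 1 himalayan
full color: 3 out of 4 → fraction 3/4
Expected count = 3/4 × 40 = 30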